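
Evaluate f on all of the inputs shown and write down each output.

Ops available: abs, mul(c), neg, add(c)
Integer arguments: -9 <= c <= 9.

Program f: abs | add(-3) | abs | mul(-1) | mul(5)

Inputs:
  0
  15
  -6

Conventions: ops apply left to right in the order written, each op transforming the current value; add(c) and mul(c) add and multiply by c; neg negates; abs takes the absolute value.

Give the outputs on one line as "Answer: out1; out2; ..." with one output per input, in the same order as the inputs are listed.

Execution, op by op:
  0 -> 0 -> -3 -> 3 -> -3 -> -15
  15 -> 15 -> 12 -> 12 -> -12 -> -60
  -6 -> 6 -> 3 -> 3 -> -3 -> -15

-15; -60; -15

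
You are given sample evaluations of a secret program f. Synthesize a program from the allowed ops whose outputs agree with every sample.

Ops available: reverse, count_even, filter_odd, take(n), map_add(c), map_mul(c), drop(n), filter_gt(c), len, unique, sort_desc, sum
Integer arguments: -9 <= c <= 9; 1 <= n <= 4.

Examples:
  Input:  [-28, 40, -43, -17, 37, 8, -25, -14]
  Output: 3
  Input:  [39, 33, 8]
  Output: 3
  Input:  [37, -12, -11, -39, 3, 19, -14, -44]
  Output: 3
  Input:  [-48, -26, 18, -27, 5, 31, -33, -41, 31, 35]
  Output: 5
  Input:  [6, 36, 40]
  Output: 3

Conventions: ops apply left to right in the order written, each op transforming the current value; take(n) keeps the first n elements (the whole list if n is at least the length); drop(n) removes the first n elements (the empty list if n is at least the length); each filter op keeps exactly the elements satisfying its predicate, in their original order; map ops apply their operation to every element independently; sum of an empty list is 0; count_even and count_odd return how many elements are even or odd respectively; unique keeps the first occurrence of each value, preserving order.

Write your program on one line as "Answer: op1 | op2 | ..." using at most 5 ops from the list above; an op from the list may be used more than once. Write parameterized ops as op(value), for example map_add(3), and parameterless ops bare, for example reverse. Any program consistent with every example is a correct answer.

reverse | filter_gt(2) | reverse | map_add(5) | len

Check, running the answer program on each example:
  [-28, 40, -43, -17, 37, 8, -25, -14] -> [-14, -25, 8, 37, -17, -43, 40, -28] -> [8, 37, 40] -> [40, 37, 8] -> [45, 42, 13] -> 3
  [39, 33, 8] -> [8, 33, 39] -> [8, 33, 39] -> [39, 33, 8] -> [44, 38, 13] -> 3
  [37, -12, -11, -39, 3, 19, -14, -44] -> [-44, -14, 19, 3, -39, -11, -12, 37] -> [19, 3, 37] -> [37, 3, 19] -> [42, 8, 24] -> 3
  [-48, -26, 18, -27, 5, 31, -33, -41, 31, 35] -> [35, 31, -41, -33, 31, 5, -27, 18, -26, -48] -> [35, 31, 31, 5, 18] -> [18, 5, 31, 31, 35] -> [23, 10, 36, 36, 40] -> 5
  [6, 36, 40] -> [40, 36, 6] -> [40, 36, 6] -> [6, 36, 40] -> [11, 41, 45] -> 3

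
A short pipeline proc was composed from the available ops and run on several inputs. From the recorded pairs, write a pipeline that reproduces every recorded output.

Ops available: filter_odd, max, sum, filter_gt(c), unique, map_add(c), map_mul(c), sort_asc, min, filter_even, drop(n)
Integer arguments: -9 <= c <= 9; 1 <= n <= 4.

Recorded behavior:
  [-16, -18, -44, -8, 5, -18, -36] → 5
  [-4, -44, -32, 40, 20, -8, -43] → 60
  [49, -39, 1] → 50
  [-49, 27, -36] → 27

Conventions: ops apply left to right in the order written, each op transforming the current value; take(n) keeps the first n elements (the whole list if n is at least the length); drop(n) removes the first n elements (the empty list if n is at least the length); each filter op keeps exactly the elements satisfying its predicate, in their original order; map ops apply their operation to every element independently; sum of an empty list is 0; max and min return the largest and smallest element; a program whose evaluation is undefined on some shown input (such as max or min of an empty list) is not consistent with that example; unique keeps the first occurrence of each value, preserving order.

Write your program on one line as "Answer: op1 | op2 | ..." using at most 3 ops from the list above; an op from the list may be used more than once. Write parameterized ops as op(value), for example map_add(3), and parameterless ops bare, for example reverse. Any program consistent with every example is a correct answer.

sort_asc | filter_gt(-4) | sum

Check, running the answer program on each example:
  [-16, -18, -44, -8, 5, -18, -36] -> [-44, -36, -18, -18, -16, -8, 5] -> [5] -> 5
  [-4, -44, -32, 40, 20, -8, -43] -> [-44, -43, -32, -8, -4, 20, 40] -> [20, 40] -> 60
  [49, -39, 1] -> [-39, 1, 49] -> [1, 49] -> 50
  [-49, 27, -36] -> [-49, -36, 27] -> [27] -> 27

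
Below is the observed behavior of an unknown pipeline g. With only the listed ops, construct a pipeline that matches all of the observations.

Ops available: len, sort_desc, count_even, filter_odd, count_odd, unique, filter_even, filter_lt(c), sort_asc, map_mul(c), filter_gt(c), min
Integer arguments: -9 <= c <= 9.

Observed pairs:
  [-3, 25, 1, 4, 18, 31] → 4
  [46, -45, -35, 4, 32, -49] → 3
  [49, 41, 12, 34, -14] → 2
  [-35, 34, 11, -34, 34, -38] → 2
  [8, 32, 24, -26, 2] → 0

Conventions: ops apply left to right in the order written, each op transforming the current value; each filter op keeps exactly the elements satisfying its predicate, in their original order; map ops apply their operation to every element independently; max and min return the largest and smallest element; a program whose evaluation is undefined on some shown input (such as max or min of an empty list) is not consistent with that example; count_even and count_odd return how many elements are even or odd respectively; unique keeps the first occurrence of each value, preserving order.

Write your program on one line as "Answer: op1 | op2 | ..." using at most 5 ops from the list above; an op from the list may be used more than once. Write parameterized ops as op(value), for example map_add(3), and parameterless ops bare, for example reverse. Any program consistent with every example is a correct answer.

filter_odd | sort_desc | map_mul(-6) | len

Check, running the answer program on each example:
  [-3, 25, 1, 4, 18, 31] -> [-3, 25, 1, 31] -> [31, 25, 1, -3] -> [-186, -150, -6, 18] -> 4
  [46, -45, -35, 4, 32, -49] -> [-45, -35, -49] -> [-35, -45, -49] -> [210, 270, 294] -> 3
  [49, 41, 12, 34, -14] -> [49, 41] -> [49, 41] -> [-294, -246] -> 2
  [-35, 34, 11, -34, 34, -38] -> [-35, 11] -> [11, -35] -> [-66, 210] -> 2
  [8, 32, 24, -26, 2] -> [] -> [] -> [] -> 0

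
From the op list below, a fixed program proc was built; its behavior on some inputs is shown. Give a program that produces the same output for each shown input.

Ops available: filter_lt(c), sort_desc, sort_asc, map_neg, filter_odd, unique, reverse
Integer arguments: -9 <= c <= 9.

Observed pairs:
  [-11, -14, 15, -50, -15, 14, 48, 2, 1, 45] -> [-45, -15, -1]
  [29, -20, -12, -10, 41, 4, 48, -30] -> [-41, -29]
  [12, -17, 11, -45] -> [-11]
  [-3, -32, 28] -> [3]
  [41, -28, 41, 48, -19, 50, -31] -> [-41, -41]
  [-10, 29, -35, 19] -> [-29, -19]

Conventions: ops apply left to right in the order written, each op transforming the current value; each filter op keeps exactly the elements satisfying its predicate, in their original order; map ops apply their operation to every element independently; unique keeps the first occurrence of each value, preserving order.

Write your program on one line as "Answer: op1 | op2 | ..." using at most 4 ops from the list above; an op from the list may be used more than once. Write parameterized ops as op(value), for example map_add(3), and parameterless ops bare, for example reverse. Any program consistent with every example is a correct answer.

map_neg | sort_asc | filter_odd | filter_lt(9)

Check, running the answer program on each example:
  [-11, -14, 15, -50, -15, 14, 48, 2, 1, 45] -> [11, 14, -15, 50, 15, -14, -48, -2, -1, -45] -> [-48, -45, -15, -14, -2, -1, 11, 14, 15, 50] -> [-45, -15, -1, 11, 15] -> [-45, -15, -1]
  [29, -20, -12, -10, 41, 4, 48, -30] -> [-29, 20, 12, 10, -41, -4, -48, 30] -> [-48, -41, -29, -4, 10, 12, 20, 30] -> [-41, -29] -> [-41, -29]
  [12, -17, 11, -45] -> [-12, 17, -11, 45] -> [-12, -11, 17, 45] -> [-11, 17, 45] -> [-11]
  [-3, -32, 28] -> [3, 32, -28] -> [-28, 3, 32] -> [3] -> [3]
  [41, -28, 41, 48, -19, 50, -31] -> [-41, 28, -41, -48, 19, -50, 31] -> [-50, -48, -41, -41, 19, 28, 31] -> [-41, -41, 19, 31] -> [-41, -41]
  [-10, 29, -35, 19] -> [10, -29, 35, -19] -> [-29, -19, 10, 35] -> [-29, -19, 35] -> [-29, -19]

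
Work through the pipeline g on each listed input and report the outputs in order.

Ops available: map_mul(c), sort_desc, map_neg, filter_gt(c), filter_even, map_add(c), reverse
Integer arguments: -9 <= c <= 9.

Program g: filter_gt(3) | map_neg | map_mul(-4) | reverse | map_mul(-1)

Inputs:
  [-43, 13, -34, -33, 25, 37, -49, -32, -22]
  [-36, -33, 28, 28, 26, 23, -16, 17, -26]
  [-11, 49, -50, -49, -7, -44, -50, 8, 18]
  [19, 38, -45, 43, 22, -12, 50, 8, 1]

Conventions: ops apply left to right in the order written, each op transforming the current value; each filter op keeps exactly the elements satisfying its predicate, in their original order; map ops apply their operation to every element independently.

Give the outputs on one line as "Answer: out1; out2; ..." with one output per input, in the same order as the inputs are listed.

[-148, -100, -52]; [-68, -92, -104, -112, -112]; [-72, -32, -196]; [-32, -200, -88, -172, -152, -76]

Execution, op by op:
  [-43, 13, -34, -33, 25, 37, -49, -32, -22] -> [13, 25, 37] -> [-13, -25, -37] -> [52, 100, 148] -> [148, 100, 52] -> [-148, -100, -52]
  [-36, -33, 28, 28, 26, 23, -16, 17, -26] -> [28, 28, 26, 23, 17] -> [-28, -28, -26, -23, -17] -> [112, 112, 104, 92, 68] -> [68, 92, 104, 112, 112] -> [-68, -92, -104, -112, -112]
  [-11, 49, -50, -49, -7, -44, -50, 8, 18] -> [49, 8, 18] -> [-49, -8, -18] -> [196, 32, 72] -> [72, 32, 196] -> [-72, -32, -196]
  [19, 38, -45, 43, 22, -12, 50, 8, 1] -> [19, 38, 43, 22, 50, 8] -> [-19, -38, -43, -22, -50, -8] -> [76, 152, 172, 88, 200, 32] -> [32, 200, 88, 172, 152, 76] -> [-32, -200, -88, -172, -152, -76]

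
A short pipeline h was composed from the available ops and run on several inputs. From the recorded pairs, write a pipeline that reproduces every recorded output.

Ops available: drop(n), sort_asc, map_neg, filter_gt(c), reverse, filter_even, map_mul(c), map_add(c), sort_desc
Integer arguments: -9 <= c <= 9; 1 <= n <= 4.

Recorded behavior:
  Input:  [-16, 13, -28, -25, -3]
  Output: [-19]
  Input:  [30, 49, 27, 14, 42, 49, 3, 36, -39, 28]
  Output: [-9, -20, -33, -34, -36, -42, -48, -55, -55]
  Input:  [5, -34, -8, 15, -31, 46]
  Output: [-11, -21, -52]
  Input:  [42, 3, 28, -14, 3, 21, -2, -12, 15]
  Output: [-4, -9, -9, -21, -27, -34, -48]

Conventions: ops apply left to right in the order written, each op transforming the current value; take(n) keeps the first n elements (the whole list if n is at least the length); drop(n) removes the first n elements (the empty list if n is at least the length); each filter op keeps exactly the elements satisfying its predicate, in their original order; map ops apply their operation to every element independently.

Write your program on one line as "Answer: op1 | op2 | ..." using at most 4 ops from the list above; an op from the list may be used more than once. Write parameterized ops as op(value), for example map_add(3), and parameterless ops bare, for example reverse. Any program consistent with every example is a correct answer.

filter_gt(-3) | sort_asc | map_neg | map_add(-6)

Check, running the answer program on each example:
  [-16, 13, -28, -25, -3] -> [13] -> [13] -> [-13] -> [-19]
  [30, 49, 27, 14, 42, 49, 3, 36, -39, 28] -> [30, 49, 27, 14, 42, 49, 3, 36, 28] -> [3, 14, 27, 28, 30, 36, 42, 49, 49] -> [-3, -14, -27, -28, -30, -36, -42, -49, -49] -> [-9, -20, -33, -34, -36, -42, -48, -55, -55]
  [5, -34, -8, 15, -31, 46] -> [5, 15, 46] -> [5, 15, 46] -> [-5, -15, -46] -> [-11, -21, -52]
  [42, 3, 28, -14, 3, 21, -2, -12, 15] -> [42, 3, 28, 3, 21, -2, 15] -> [-2, 3, 3, 15, 21, 28, 42] -> [2, -3, -3, -15, -21, -28, -42] -> [-4, -9, -9, -21, -27, -34, -48]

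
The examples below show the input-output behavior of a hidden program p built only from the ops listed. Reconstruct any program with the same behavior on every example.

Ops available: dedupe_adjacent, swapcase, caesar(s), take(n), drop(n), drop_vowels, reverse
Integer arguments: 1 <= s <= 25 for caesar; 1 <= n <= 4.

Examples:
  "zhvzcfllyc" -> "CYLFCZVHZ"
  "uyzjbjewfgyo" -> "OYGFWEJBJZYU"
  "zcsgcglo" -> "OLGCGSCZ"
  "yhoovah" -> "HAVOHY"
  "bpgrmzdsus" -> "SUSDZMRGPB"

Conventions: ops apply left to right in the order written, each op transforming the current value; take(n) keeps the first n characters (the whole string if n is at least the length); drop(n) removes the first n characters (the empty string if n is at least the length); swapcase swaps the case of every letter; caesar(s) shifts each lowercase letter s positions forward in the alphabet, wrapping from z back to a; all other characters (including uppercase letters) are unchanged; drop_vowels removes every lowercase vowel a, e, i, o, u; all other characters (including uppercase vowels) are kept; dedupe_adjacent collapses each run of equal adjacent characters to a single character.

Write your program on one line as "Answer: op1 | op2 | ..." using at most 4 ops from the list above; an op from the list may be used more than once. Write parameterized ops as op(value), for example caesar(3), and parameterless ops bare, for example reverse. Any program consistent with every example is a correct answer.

swapcase | dedupe_adjacent | reverse

Check, running the answer program on each example:
  "zhvzcfllyc" -> "ZHVZCFLLYC" -> "ZHVZCFLYC" -> "CYLFCZVHZ"
  "uyzjbjewfgyo" -> "UYZJBJEWFGYO" -> "UYZJBJEWFGYO" -> "OYGFWEJBJZYU"
  "zcsgcglo" -> "ZCSGCGLO" -> "ZCSGCGLO" -> "OLGCGSCZ"
  "yhoovah" -> "YHOOVAH" -> "YHOVAH" -> "HAVOHY"
  "bpgrmzdsus" -> "BPGRMZDSUS" -> "BPGRMZDSUS" -> "SUSDZMRGPB"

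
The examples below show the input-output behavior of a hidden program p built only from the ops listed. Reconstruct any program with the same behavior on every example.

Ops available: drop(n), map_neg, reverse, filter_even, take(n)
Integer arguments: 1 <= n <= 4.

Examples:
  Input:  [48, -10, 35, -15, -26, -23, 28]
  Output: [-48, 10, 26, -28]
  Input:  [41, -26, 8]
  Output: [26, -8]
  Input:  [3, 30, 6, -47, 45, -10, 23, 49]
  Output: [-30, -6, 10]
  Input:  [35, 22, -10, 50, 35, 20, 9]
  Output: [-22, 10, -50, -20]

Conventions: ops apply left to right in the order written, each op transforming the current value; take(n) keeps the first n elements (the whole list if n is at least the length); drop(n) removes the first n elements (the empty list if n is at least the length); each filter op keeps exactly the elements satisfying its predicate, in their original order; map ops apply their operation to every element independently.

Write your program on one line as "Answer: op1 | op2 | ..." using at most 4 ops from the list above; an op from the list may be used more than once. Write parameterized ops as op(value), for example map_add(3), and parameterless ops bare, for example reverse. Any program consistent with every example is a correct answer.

reverse | map_neg | reverse | filter_even

Check, running the answer program on each example:
  [48, -10, 35, -15, -26, -23, 28] -> [28, -23, -26, -15, 35, -10, 48] -> [-28, 23, 26, 15, -35, 10, -48] -> [-48, 10, -35, 15, 26, 23, -28] -> [-48, 10, 26, -28]
  [41, -26, 8] -> [8, -26, 41] -> [-8, 26, -41] -> [-41, 26, -8] -> [26, -8]
  [3, 30, 6, -47, 45, -10, 23, 49] -> [49, 23, -10, 45, -47, 6, 30, 3] -> [-49, -23, 10, -45, 47, -6, -30, -3] -> [-3, -30, -6, 47, -45, 10, -23, -49] -> [-30, -6, 10]
  [35, 22, -10, 50, 35, 20, 9] -> [9, 20, 35, 50, -10, 22, 35] -> [-9, -20, -35, -50, 10, -22, -35] -> [-35, -22, 10, -50, -35, -20, -9] -> [-22, 10, -50, -20]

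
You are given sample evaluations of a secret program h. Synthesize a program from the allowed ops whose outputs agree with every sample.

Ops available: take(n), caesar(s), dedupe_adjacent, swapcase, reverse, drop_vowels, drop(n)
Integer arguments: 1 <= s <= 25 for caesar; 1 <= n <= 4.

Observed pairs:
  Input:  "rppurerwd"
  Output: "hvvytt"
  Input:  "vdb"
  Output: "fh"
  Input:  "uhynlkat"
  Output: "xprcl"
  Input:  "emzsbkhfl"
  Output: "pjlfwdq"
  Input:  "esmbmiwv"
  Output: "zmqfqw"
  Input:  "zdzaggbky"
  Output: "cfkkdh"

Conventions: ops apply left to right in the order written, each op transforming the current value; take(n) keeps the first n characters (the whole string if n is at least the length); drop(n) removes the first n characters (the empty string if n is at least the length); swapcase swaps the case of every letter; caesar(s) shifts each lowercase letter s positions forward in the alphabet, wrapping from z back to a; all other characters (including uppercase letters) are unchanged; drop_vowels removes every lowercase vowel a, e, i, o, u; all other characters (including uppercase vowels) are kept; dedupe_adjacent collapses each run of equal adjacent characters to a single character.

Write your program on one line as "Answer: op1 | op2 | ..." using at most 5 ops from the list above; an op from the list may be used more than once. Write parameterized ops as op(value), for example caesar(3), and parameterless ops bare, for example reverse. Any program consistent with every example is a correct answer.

caesar(4) | drop(1) | reverse | drop_vowels

Check, running the answer program on each example:
  "rppurerwd" -> "vttyvivah" -> "ttyvivah" -> "havivytt" -> "hvvytt"
  "vdb" -> "zhf" -> "hf" -> "fh" -> "fh"
  "uhynlkat" -> "ylcrpoex" -> "lcrpoex" -> "xeoprcl" -> "xprcl"
  "emzsbkhfl" -> "iqdwfoljp" -> "qdwfoljp" -> "pjlofwdq" -> "pjlfwdq"
  "esmbmiwv" -> "iwqfqmaz" -> "wqfqmaz" -> "zamqfqw" -> "zmqfqw"
  "zdzaggbky" -> "dhdekkfoc" -> "hdekkfoc" -> "cofkkedh" -> "cfkkdh"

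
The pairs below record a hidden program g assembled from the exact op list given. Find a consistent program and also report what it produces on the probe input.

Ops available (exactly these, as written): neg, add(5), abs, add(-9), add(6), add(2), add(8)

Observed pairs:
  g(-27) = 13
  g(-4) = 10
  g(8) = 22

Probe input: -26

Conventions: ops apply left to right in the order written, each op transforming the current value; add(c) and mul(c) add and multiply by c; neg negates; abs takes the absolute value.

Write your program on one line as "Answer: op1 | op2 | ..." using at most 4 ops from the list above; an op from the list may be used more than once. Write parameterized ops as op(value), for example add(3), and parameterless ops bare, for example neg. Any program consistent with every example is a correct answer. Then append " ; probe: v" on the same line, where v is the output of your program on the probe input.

add(8) | add(6) | abs ; probe: 12

Check, running the answer program on each example:
  -27 -> -19 -> -13 -> 13
  -4 -> 4 -> 10 -> 10
  8 -> 16 -> 22 -> 22
  probe: -26 -> -18 -> -12 -> 12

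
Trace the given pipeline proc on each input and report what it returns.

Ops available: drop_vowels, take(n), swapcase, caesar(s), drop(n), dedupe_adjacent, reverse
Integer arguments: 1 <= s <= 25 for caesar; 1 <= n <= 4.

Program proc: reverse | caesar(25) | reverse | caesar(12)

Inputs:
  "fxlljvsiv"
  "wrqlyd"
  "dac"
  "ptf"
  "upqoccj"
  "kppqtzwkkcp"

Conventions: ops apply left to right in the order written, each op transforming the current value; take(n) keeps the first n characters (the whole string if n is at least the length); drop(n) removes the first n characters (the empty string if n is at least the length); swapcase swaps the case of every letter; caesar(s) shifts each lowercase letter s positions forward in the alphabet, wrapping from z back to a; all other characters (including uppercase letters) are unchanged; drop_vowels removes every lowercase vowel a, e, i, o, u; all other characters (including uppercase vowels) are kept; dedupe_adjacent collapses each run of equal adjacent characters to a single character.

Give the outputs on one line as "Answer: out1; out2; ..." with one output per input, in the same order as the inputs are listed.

Execution, op by op:
  "fxlljvsiv" -> "visvjllxf" -> "uhruikkwe" -> "ewkkiurhu" -> "qiwwugdtg"
  "wrqlyd" -> "dylqrw" -> "cxkpqv" -> "vqpkxc" -> "hcbwjo"
  "dac" -> "cad" -> "bzc" -> "czb" -> "oln"
  "ptf" -> "ftp" -> "eso" -> "ose" -> "aeq"
  "upqoccj" -> "jccoqpu" -> "ibbnpot" -> "topnbbi" -> "fabznnu"
  "kppqtzwkkcp" -> "pckkwztqppk" -> "objjvyspooj" -> "joopsyvjjbo" -> "vaabekhvvna"

"qiwwugdtg"; "hcbwjo"; "oln"; "aeq"; "fabznnu"; "vaabekhvvna"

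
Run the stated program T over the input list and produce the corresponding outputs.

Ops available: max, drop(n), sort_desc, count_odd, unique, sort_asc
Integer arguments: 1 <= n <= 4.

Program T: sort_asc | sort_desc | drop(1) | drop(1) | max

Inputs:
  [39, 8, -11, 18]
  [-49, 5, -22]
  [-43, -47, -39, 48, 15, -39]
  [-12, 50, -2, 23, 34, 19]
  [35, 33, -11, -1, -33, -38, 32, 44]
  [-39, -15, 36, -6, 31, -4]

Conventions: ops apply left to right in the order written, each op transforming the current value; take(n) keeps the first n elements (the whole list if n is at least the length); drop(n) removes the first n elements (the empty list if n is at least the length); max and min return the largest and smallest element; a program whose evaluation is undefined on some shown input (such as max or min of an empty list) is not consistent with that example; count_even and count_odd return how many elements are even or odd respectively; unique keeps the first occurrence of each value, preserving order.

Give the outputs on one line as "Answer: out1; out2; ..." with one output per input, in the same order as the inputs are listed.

Execution, op by op:
  [39, 8, -11, 18] -> [-11, 8, 18, 39] -> [39, 18, 8, -11] -> [18, 8, -11] -> [8, -11] -> 8
  [-49, 5, -22] -> [-49, -22, 5] -> [5, -22, -49] -> [-22, -49] -> [-49] -> -49
  [-43, -47, -39, 48, 15, -39] -> [-47, -43, -39, -39, 15, 48] -> [48, 15, -39, -39, -43, -47] -> [15, -39, -39, -43, -47] -> [-39, -39, -43, -47] -> -39
  [-12, 50, -2, 23, 34, 19] -> [-12, -2, 19, 23, 34, 50] -> [50, 34, 23, 19, -2, -12] -> [34, 23, 19, -2, -12] -> [23, 19, -2, -12] -> 23
  [35, 33, -11, -1, -33, -38, 32, 44] -> [-38, -33, -11, -1, 32, 33, 35, 44] -> [44, 35, 33, 32, -1, -11, -33, -38] -> [35, 33, 32, -1, -11, -33, -38] -> [33, 32, -1, -11, -33, -38] -> 33
  [-39, -15, 36, -6, 31, -4] -> [-39, -15, -6, -4, 31, 36] -> [36, 31, -4, -6, -15, -39] -> [31, -4, -6, -15, -39] -> [-4, -6, -15, -39] -> -4

8; -49; -39; 23; 33; -4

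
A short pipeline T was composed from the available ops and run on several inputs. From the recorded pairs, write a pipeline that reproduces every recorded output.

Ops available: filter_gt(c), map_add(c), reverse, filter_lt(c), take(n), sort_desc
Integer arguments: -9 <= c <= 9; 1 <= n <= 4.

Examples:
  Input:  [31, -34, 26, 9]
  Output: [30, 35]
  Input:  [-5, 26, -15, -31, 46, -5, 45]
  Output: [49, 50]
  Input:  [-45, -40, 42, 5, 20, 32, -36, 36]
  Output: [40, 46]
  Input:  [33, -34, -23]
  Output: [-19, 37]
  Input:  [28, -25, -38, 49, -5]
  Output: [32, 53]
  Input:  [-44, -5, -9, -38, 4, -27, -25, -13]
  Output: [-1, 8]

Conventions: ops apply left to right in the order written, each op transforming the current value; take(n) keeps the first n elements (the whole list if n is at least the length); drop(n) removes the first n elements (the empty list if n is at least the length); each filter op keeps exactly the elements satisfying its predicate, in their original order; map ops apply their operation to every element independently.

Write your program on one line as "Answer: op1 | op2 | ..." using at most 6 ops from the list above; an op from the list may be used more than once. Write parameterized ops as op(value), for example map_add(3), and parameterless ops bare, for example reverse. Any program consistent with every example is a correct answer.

map_add(-2) | map_add(6) | reverse | sort_desc | take(2) | reverse

Check, running the answer program on each example:
  [31, -34, 26, 9] -> [29, -36, 24, 7] -> [35, -30, 30, 13] -> [13, 30, -30, 35] -> [35, 30, 13, -30] -> [35, 30] -> [30, 35]
  [-5, 26, -15, -31, 46, -5, 45] -> [-7, 24, -17, -33, 44, -7, 43] -> [-1, 30, -11, -27, 50, -1, 49] -> [49, -1, 50, -27, -11, 30, -1] -> [50, 49, 30, -1, -1, -11, -27] -> [50, 49] -> [49, 50]
  [-45, -40, 42, 5, 20, 32, -36, 36] -> [-47, -42, 40, 3, 18, 30, -38, 34] -> [-41, -36, 46, 9, 24, 36, -32, 40] -> [40, -32, 36, 24, 9, 46, -36, -41] -> [46, 40, 36, 24, 9, -32, -36, -41] -> [46, 40] -> [40, 46]
  [33, -34, -23] -> [31, -36, -25] -> [37, -30, -19] -> [-19, -30, 37] -> [37, -19, -30] -> [37, -19] -> [-19, 37]
  [28, -25, -38, 49, -5] -> [26, -27, -40, 47, -7] -> [32, -21, -34, 53, -1] -> [-1, 53, -34, -21, 32] -> [53, 32, -1, -21, -34] -> [53, 32] -> [32, 53]
  [-44, -5, -9, -38, 4, -27, -25, -13] -> [-46, -7, -11, -40, 2, -29, -27, -15] -> [-40, -1, -5, -34, 8, -23, -21, -9] -> [-9, -21, -23, 8, -34, -5, -1, -40] -> [8, -1, -5, -9, -21, -23, -34, -40] -> [8, -1] -> [-1, 8]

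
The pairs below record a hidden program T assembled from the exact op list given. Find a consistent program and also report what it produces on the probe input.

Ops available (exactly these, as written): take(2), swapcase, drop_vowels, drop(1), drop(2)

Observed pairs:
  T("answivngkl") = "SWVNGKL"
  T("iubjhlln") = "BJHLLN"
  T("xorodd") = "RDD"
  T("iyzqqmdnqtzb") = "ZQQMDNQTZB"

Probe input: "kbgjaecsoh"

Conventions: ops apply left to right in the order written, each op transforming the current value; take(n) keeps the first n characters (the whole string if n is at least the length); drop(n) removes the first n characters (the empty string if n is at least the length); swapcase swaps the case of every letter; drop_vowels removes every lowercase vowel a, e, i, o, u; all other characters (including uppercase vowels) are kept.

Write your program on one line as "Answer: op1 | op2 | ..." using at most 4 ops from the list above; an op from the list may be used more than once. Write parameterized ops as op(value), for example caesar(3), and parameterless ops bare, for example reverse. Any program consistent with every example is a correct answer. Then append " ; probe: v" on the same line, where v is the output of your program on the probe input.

drop(2) | drop_vowels | swapcase ; probe: "GJCSH"

Check, running the answer program on each example:
  "answivngkl" -> "swivngkl" -> "swvngkl" -> "SWVNGKL"
  "iubjhlln" -> "bjhlln" -> "bjhlln" -> "BJHLLN"
  "xorodd" -> "rodd" -> "rdd" -> "RDD"
  "iyzqqmdnqtzb" -> "zqqmdnqtzb" -> "zqqmdnqtzb" -> "ZQQMDNQTZB"
  probe: "kbgjaecsoh" -> "gjaecsoh" -> "gjcsh" -> "GJCSH"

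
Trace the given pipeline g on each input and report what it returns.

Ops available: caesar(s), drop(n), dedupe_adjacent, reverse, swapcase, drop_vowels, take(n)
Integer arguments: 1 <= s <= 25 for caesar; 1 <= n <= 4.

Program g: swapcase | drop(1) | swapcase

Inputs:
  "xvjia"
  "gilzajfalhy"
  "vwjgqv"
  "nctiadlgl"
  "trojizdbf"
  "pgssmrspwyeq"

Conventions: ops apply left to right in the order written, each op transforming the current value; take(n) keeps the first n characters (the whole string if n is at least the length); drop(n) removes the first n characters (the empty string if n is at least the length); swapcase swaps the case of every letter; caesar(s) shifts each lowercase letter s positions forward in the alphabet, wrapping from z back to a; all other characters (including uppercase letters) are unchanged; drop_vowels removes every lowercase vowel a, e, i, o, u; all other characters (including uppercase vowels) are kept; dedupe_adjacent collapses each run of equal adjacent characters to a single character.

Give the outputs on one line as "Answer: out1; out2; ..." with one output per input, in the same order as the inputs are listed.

Execution, op by op:
  "xvjia" -> "XVJIA" -> "VJIA" -> "vjia"
  "gilzajfalhy" -> "GILZAJFALHY" -> "ILZAJFALHY" -> "ilzajfalhy"
  "vwjgqv" -> "VWJGQV" -> "WJGQV" -> "wjgqv"
  "nctiadlgl" -> "NCTIADLGL" -> "CTIADLGL" -> "ctiadlgl"
  "trojizdbf" -> "TROJIZDBF" -> "ROJIZDBF" -> "rojizdbf"
  "pgssmrspwyeq" -> "PGSSMRSPWYEQ" -> "GSSMRSPWYEQ" -> "gssmrspwyeq"

"vjia"; "ilzajfalhy"; "wjgqv"; "ctiadlgl"; "rojizdbf"; "gssmrspwyeq"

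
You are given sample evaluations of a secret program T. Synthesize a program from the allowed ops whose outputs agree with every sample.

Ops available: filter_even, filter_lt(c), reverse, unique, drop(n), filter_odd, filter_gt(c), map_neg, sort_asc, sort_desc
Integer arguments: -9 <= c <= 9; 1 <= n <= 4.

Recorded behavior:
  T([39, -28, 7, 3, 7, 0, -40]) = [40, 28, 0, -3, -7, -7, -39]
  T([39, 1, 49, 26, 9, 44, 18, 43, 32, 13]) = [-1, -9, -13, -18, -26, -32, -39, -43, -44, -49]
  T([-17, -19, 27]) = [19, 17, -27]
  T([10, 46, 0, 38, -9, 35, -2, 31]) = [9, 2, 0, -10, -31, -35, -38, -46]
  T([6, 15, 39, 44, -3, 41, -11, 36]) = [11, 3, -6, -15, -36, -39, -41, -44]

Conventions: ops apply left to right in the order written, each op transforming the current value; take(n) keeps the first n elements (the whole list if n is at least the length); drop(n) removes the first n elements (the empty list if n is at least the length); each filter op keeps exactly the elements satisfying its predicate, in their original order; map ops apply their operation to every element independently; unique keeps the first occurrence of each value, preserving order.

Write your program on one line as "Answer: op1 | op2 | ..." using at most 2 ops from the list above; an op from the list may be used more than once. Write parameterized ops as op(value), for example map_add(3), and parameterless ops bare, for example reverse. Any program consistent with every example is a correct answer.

sort_asc | map_neg

Check, running the answer program on each example:
  [39, -28, 7, 3, 7, 0, -40] -> [-40, -28, 0, 3, 7, 7, 39] -> [40, 28, 0, -3, -7, -7, -39]
  [39, 1, 49, 26, 9, 44, 18, 43, 32, 13] -> [1, 9, 13, 18, 26, 32, 39, 43, 44, 49] -> [-1, -9, -13, -18, -26, -32, -39, -43, -44, -49]
  [-17, -19, 27] -> [-19, -17, 27] -> [19, 17, -27]
  [10, 46, 0, 38, -9, 35, -2, 31] -> [-9, -2, 0, 10, 31, 35, 38, 46] -> [9, 2, 0, -10, -31, -35, -38, -46]
  [6, 15, 39, 44, -3, 41, -11, 36] -> [-11, -3, 6, 15, 36, 39, 41, 44] -> [11, 3, -6, -15, -36, -39, -41, -44]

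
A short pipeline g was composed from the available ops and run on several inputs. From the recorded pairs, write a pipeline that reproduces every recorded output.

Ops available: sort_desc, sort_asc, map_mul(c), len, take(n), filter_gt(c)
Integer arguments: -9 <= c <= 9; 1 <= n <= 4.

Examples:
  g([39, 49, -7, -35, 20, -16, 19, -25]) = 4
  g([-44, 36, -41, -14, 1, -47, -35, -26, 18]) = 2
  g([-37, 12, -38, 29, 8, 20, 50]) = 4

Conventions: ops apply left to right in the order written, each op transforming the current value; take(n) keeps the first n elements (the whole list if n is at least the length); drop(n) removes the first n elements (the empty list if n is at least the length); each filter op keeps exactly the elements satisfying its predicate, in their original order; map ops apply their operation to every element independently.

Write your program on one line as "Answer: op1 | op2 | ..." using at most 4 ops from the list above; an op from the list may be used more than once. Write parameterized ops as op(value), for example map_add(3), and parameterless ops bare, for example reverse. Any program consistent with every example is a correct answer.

sort_desc | filter_gt(9) | map_mul(7) | len

Check, running the answer program on each example:
  [39, 49, -7, -35, 20, -16, 19, -25] -> [49, 39, 20, 19, -7, -16, -25, -35] -> [49, 39, 20, 19] -> [343, 273, 140, 133] -> 4
  [-44, 36, -41, -14, 1, -47, -35, -26, 18] -> [36, 18, 1, -14, -26, -35, -41, -44, -47] -> [36, 18] -> [252, 126] -> 2
  [-37, 12, -38, 29, 8, 20, 50] -> [50, 29, 20, 12, 8, -37, -38] -> [50, 29, 20, 12] -> [350, 203, 140, 84] -> 4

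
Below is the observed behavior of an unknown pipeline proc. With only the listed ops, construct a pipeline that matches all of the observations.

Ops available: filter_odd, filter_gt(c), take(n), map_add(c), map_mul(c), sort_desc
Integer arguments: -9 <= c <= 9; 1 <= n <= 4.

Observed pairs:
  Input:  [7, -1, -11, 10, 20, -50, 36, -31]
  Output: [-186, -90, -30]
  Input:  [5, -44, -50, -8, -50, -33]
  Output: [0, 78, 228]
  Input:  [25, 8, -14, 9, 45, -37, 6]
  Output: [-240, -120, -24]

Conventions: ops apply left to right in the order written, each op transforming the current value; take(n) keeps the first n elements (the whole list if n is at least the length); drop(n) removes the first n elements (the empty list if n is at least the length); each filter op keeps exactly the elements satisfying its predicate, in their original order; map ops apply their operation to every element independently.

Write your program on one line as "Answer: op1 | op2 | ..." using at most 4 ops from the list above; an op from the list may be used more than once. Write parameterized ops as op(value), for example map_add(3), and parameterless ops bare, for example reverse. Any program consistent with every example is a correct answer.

sort_desc | map_add(-5) | take(3) | map_mul(-6)

Check, running the answer program on each example:
  [7, -1, -11, 10, 20, -50, 36, -31] -> [36, 20, 10, 7, -1, -11, -31, -50] -> [31, 15, 5, 2, -6, -16, -36, -55] -> [31, 15, 5] -> [-186, -90, -30]
  [5, -44, -50, -8, -50, -33] -> [5, -8, -33, -44, -50, -50] -> [0, -13, -38, -49, -55, -55] -> [0, -13, -38] -> [0, 78, 228]
  [25, 8, -14, 9, 45, -37, 6] -> [45, 25, 9, 8, 6, -14, -37] -> [40, 20, 4, 3, 1, -19, -42] -> [40, 20, 4] -> [-240, -120, -24]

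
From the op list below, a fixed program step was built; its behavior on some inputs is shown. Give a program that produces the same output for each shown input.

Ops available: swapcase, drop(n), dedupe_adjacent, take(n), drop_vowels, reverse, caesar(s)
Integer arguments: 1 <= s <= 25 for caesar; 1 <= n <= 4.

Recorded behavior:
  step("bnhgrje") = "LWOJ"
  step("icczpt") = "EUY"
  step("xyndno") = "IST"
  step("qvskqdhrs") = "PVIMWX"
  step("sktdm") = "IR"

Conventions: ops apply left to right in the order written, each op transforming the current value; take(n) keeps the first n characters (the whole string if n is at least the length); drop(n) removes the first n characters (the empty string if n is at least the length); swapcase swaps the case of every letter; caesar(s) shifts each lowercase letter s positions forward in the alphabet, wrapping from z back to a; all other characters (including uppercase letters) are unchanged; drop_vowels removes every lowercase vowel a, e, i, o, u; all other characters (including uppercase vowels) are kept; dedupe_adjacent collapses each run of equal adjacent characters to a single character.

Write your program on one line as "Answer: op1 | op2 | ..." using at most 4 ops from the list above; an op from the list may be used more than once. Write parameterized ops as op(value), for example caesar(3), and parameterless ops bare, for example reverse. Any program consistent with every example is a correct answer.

drop(3) | caesar(24) | caesar(7) | swapcase

Check, running the answer program on each example:
  "bnhgrje" -> "grje" -> "ephc" -> "lwoj" -> "LWOJ"
  "icczpt" -> "zpt" -> "xnr" -> "euy" -> "EUY"
  "xyndno" -> "dno" -> "blm" -> "ist" -> "IST"
  "qvskqdhrs" -> "kqdhrs" -> "iobfpq" -> "pvimwx" -> "PVIMWX"
  "sktdm" -> "dm" -> "bk" -> "ir" -> "IR"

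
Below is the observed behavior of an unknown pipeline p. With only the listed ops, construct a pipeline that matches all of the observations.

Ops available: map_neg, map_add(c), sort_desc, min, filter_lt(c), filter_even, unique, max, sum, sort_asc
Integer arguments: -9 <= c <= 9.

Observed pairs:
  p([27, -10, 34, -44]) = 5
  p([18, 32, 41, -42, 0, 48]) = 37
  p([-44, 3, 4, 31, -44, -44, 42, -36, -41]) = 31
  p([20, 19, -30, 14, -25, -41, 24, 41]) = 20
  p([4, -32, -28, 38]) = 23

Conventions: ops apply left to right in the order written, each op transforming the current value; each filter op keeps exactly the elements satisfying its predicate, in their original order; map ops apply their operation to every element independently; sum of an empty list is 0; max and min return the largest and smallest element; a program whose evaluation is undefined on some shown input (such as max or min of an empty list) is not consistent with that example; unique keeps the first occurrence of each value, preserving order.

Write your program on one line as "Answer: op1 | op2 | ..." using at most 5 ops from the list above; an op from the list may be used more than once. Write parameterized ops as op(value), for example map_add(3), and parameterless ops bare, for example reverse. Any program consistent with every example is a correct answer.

filter_lt(0) | map_add(5) | map_neg | min

Check, running the answer program on each example:
  [27, -10, 34, -44] -> [-10, -44] -> [-5, -39] -> [5, 39] -> 5
  [18, 32, 41, -42, 0, 48] -> [-42] -> [-37] -> [37] -> 37
  [-44, 3, 4, 31, -44, -44, 42, -36, -41] -> [-44, -44, -44, -36, -41] -> [-39, -39, -39, -31, -36] -> [39, 39, 39, 31, 36] -> 31
  [20, 19, -30, 14, -25, -41, 24, 41] -> [-30, -25, -41] -> [-25, -20, -36] -> [25, 20, 36] -> 20
  [4, -32, -28, 38] -> [-32, -28] -> [-27, -23] -> [27, 23] -> 23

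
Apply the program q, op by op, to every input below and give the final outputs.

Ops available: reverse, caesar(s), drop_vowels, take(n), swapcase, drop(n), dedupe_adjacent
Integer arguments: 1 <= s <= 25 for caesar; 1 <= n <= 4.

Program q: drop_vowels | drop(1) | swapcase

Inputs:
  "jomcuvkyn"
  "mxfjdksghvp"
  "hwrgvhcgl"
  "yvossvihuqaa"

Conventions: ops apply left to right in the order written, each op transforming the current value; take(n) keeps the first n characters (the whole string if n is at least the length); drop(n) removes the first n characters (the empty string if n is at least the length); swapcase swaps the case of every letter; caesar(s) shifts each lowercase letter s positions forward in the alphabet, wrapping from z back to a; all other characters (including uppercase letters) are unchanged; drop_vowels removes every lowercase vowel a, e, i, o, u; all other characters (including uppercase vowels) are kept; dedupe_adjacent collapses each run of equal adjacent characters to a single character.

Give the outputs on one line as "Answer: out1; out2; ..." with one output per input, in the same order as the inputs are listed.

Execution, op by op:
  "jomcuvkyn" -> "jmcvkyn" -> "mcvkyn" -> "MCVKYN"
  "mxfjdksghvp" -> "mxfjdksghvp" -> "xfjdksghvp" -> "XFJDKSGHVP"
  "hwrgvhcgl" -> "hwrgvhcgl" -> "wrgvhcgl" -> "WRGVHCGL"
  "yvossvihuqaa" -> "yvssvhq" -> "vssvhq" -> "VSSVHQ"

"MCVKYN"; "XFJDKSGHVP"; "WRGVHCGL"; "VSSVHQ"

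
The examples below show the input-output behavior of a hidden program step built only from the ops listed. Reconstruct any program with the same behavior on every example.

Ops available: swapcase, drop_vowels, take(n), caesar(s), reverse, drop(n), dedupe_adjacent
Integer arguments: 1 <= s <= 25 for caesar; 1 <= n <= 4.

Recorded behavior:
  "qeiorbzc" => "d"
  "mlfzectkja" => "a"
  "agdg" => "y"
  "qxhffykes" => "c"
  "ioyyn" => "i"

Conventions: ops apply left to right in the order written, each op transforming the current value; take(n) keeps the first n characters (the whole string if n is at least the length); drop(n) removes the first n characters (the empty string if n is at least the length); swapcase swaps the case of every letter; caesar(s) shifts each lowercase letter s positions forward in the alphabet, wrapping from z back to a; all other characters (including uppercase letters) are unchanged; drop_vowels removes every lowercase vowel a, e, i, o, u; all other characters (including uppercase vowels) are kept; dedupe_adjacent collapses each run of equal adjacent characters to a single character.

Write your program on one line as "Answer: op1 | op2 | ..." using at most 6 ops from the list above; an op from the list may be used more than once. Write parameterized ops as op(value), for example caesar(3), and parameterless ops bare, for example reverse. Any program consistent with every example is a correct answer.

drop(2) | caesar(16) | drop_vowels | take(1) | caesar(4) | caesar(1)

Check, running the answer program on each example:
  "qeiorbzc" -> "iorbzc" -> "yehrps" -> "yhrps" -> "y" -> "c" -> "d"
  "mlfzectkja" -> "fzectkja" -> "vpusjazq" -> "vpsjzq" -> "v" -> "z" -> "a"
  "agdg" -> "dg" -> "tw" -> "tw" -> "t" -> "x" -> "y"
  "qxhffykes" -> "hffykes" -> "xvvoaui" -> "xvv" -> "x" -> "b" -> "c"
  "ioyyn" -> "yyn" -> "ood" -> "d" -> "d" -> "h" -> "i"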